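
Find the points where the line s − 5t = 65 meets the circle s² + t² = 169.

(0, −13) and (5, −12)

From the line, t = (−65 + s)/5. Substituting:
26s² − 130s = 0  ⟹  s² − 5s = 0
s = 5 or s = 0, giving (5, −12) and (0, −13).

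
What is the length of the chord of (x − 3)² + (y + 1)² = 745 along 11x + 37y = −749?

From the line, y = (−749 − 11x)/37. Substituting:
1490x² + 7450x − 500640 = 0  ⟹  x² + 5x − 336 = 0
x = 16 or x = −21, giving (16, −25) and (−21, −14).
|(16, −25) − (−21, −14)| = √((37)² + (−11)²) = √1490.

√1490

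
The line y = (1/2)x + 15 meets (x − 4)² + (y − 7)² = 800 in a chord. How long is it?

24√5

Substitute y = (30 + x)/2:
5x² − 2880 = 0  ⟹  x² − 576 = 0
x = 24 or x = −24, giving (24, 27) and (−24, 3).
|(24, 27) − (−24, 3)| = √((48)² + (24)²) = 24√5.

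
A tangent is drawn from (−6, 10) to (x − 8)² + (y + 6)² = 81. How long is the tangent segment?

Centre (8, −6), r² = 81. |PO|² = (−14)² + (16)² = 452.
By the tangent–radius right angle, tangent length = √(|PO|² − r²) = √371.

√371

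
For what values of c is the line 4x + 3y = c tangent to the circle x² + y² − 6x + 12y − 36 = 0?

c = −51 or c = 39

The line touches the circle iff its distance from (3, −6) is 9:
|4·3 + 3·(−6) − c| / √25 = 9
|c − (−6)| = 9·5, so c = 39 or c = −51.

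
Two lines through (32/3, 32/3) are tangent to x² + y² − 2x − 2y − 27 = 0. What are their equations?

2x − 5y = −32 and 5x − 2y = 32

Write the tangent as mx − y + (32/3 − m·(32/3)) = 0 and set its distance from the centre to √29:
[m·(−29/3) − (−29/3)]² = 29(m² + 1)
10m² − 29m + 10 = 0, so m = 2/5 or m = 5/2.
Through (32/3, 32/3) these give 2x − 5y = −32 and 5x − 2y = 32.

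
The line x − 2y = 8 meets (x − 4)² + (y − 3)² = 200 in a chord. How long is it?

12√5

Express y = (−8 + x)/2 and substitute into the circle:
5x² − 60x − 540 = 0  ⟹  x² − 12x − 108 = 0
x = 18 or x = −6, giving (18, 5) and (−6, −7).
Chord length = distance between (18, 5) and (−6, −7) = √720 = 12√5.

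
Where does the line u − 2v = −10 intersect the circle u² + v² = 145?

Express v = (10 + u)/2 and substitute into the circle:
5u² + 20u − 480 = 0  ⟹  u² + 4u − 96 = 0
u = 8 or u = −12, giving (8, 9) and (−12, −1).

(−12, −1) and (8, 9)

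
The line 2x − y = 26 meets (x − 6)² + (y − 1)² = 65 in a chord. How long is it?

4√5

Express y = 2x − 26 and substitute into the circle:
5x² − 120x + 700 = 0  ⟹  x² − 24x + 140 = 0
x = 14 or x = 10, giving (14, 2) and (10, −6).
|(14, 2) − (10, −6)| = √((4)² + (8)²) = 4√5.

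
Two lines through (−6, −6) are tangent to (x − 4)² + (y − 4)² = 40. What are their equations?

A line y − (−6) = m(x − (−6)) is tangent when its distance from (4, 4) is 2√10:
[m·(10) − (10)]² = 40(m² + 1)
3m² − 10m + 3 = 0, so m = 1/3 or m = 3.
Through (−6, −6) these give x − 3y = 12 and 3x − y = −12.

x − 3y = 12 and 3x − y = −12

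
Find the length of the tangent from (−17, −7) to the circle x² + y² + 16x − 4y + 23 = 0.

3√13

The centre is (−8, 2) and r = 3√5. The square of the distance from P to the centre is 81 + 81 = 162.
The tangent meets the radius at right angles, so tangent² = |PO|² − r² = 162 − 45 = 117.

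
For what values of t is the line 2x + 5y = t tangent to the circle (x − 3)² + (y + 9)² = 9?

t = −39 ± 3√29

Tangency holds when the distance from the centre (3, −9) to the line equals the radius 3:
|2·3 + 5·(−9) − t| / √29 = 3
|t − (−39)| = 3√29.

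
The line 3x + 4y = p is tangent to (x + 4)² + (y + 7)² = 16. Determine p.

p = −60 or p = −20

Tangency holds when the distance from the centre (−4, −7) to the line equals the radius 4:
|3·(−4) + 4·(−7) − p| / √25 = 4
|p − (−40)| = 4·5, so p = −20 or p = −60.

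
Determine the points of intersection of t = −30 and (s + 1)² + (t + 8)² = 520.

(−7, −30) and (5, −30)

Substitute t = −30:
s² + 2s − 35 = 0
s = 5 or s = −7, giving (5, −30) and (−7, −30).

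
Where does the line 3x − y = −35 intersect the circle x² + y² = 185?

Express y = 3x + 35 and substitute into the circle:
10x² + 210x + 1040 = 0  ⟹  x² + 21x + 104 = 0
x = −8 or x = −13, giving (−8, 11) and (−13, −4).

(−13, −4) and (−8, 11)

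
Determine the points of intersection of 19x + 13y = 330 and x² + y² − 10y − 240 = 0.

Express y = (330 − 19x)/13 and substitute into the circle:
530x² − 10070x + 25440 = 0  ⟹  x² − 19x + 48 = 0
x = 16 or x = 3, giving (16, 2) and (3, 21).

(3, 21) and (16, 2)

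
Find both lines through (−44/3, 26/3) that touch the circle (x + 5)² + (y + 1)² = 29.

2x + 5y = 14 and 5x + 2y = −56

Write the tangent as mx − y + (26/3 − m·(−44/3)) = 0 and set its distance from the centre to √29:
(29/3m − (−29/3))² = 29(m² + 1)
10m² + 29m + 10 = 0, so m = −2/5 or m = −5/2.
With m = −2/5: 2x + 5y = 14. With m = −5/2: 5x + 2y = −56.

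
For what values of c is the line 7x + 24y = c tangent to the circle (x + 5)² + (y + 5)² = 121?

Tangency holds when the distance from the centre (−5, −5) to the line equals the radius 11:
|7·(−5) + 24·(−5) − c| / √625 = 11
|c − (−155)| = 11·25, so c = 120 or c = −430.

c = −430 or c = 120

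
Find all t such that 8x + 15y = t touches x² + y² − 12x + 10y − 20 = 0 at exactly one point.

t = −180 or t = 126

Tangency holds when the distance from the centre (6, −5) to the line equals the radius 9:
|8·6 + 15·(−5) − t| / √289 = 9
|t − (−27)| = 9·17, so t = 126 or t = −180.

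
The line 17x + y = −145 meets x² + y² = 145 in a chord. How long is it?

The distance from (0, 0) to the line is 145/√290, and r² = 145.
Chord = 2√(r² − d²) = 2·√(145/2) = √290.

√290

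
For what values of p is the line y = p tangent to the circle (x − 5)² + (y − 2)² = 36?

For a tangent, require d(centre, line) = r = 6.
|0·5 + 1·2 − p| / √1 = 6
|p − (2)| = 6, so p = 8 or p = −4.

p = −4 or p = 8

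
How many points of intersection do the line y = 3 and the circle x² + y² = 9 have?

Substituting the line into the circle gives x² = 0.
Δ = 0 − 0 = 0.
A repeated root: the line is tangent.

1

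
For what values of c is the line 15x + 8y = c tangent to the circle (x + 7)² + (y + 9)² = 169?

The line touches the circle iff its distance from (−7, −9) is 13:
|15·(−7) + 8·(−9) − c| / √289 = 13
|c − (−177)| = 13·17, so c = 44 or c = −398.

c = −398 or c = 44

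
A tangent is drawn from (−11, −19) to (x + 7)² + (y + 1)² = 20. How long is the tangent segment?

The centre is (−7, −1) and r = 2√5. The square of the distance from P to the centre is 16 + 324 = 340.
Power of the point: PT² = |PO|² − r² = 320, so PT = 8√5.

8√5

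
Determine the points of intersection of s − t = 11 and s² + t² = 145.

From the line, t = s − 11. Substituting:
2s² − 22s − 24 = 0  ⟹  s² − 11s − 12 = 0
s = 12 or s = −1, giving (12, 1) and (−1, −12).

(−1, −12) and (12, 1)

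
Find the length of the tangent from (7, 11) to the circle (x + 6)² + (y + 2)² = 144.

With centre O = (−6, −2), |OP|² = 338 and r² = 144.
The tangent meets the radius at right angles, so tangent² = |PO|² − r² = 338 − 144 = 194.

√194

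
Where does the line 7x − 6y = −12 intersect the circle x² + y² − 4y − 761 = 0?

(−18, −19) and (18, 23)

Express y = (12 + 7x)/6 and substitute into the circle:
85x² − 27540 = 0  ⟹  x² − 324 = 0
x = 18 or x = −18, giving (18, 23) and (−18, −19).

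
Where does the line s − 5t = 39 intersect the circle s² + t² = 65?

(−1, −8) and (4, −7)

Substitute t = (−39 + s)/5:
26s² − 78s − 104 = 0  ⟹  s² − 3s − 4 = 0
s = 4 or s = −1, giving (4, −7) and (−1, −8).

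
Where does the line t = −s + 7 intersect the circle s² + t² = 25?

Substitute t = −s + 7:
2s² − 14s + 24 = 0  ⟹  s² − 7s + 12 = 0
s = 4 or s = 3, giving (4, 3) and (3, 4).

(3, 4) and (4, 3)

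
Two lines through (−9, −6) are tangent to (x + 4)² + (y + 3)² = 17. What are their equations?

Write the tangent as mx − y + (−6 − m·(−9)) = 0 and set its distance from the centre to √17:
(5m − (3))² = 17(m² + 1)
4m² − 15m − 4 = 0, so m = 4 or m = −1/4.
With m = 4: 4x − y = −30. With m = −1/4: x + 4y = −33.

4x − y = −30 and x + 4y = −33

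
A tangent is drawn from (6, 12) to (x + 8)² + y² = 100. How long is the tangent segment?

4√15

Centre (−8, 0), r² = 100. |PO|² = (14)² + (12)² = 340.
By the tangent–radius right angle, tangent length = √(|PO|² − r²) = √240 = 4√15.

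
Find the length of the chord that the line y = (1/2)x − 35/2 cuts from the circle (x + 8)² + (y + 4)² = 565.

16√5

From the line, y = (−35 + x)/2. Substituting:
5x² + 10x − 1275 = 0  ⟹  x² + 2x − 255 = 0
x = 15 or x = −17, giving (15, −10) and (−17, −26).
Chord length = distance between (15, −10) and (−17, −26) = √1280 = 16√5.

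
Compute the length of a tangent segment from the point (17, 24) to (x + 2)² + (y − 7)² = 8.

Centre (−2, 7), r² = 8. |PO|² = (19)² + (17)² = 650.
Power of the point: PT² = |PO|² − r² = 642, so PT = √642.

√642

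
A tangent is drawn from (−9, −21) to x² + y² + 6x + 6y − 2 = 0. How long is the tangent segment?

With centre O = (−3, −3), |OP|² = 360 and r² = 20.
The tangent meets the radius at right angles, so tangent² = |PO|² − r² = 360 − 20 = 340.

2√85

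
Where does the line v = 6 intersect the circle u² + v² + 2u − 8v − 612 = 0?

(−26, 6) and (24, 6)

From the line, v = 6. Substituting:
u² + 2u − 624 = 0
u = 24 or u = −26, giving (24, 6) and (−26, 6).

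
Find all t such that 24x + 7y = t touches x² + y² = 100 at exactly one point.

For a tangent, require d(centre, line) = r = 10.
|24·0 + 7·0 − t| / √625 = 10
|t| = 10·25, so t = 250 or t = −250.

t = −250 or t = 250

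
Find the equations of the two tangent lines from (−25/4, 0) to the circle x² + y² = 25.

A line y − (0) = m(x − (−25/4)) is tangent when its distance from (0, 0) is 5:
(25/4m − (0))² = 25(m² + 1)
9m² − 16 = 0, so m = 4/3 or m = −4/3.
With m = 4/3: 4x − 3y = −25. With m = −4/3: 4x + 3y = −25.

4x − 3y = −25 and 4x + 3y = −25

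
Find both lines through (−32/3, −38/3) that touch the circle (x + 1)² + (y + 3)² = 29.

A line y − (−38/3) = m(x − (−32/3)) is tangent when its distance from (−1, −3) is √29:
[m·(29/3) − (29/3)]² = 29(m² + 1)
10m² − 29m + 10 = 0, so m = 2/5 or m = 5/2.
With m = 2/5: 2x − 5y = 42. With m = 5/2: 5x − 2y = −28.

2x − 5y = 42 and 5x − 2y = −28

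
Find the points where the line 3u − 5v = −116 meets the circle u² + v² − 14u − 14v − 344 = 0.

(−12, 16) and (8, 28)

From the line, v = (116 + 3u)/5. Substituting:
34u² + 136u − 3264 = 0  ⟹  u² + 4u − 96 = 0
u = 8 or u = −12, giving (8, 28) and (−12, 16).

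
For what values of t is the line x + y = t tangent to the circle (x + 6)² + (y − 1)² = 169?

Tangency holds when the distance from the centre (−6, 1) to the line equals the radius 13:
|1·(−6) + 1·1 − t| / √2 = 13
|t − (−5)| = 13√2.

t = −5 ± 13√2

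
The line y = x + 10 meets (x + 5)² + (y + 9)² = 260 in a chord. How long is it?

Centre (−5, −9), r² = 260. Perpendicular distance d from centre to line = |14| / √2 = 14/√2.
Half the chord is √(r² − d²) = √(162), so the full chord is 18√2.

18√2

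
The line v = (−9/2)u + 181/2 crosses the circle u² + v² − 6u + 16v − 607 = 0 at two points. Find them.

(17, 14) and (25, −22)

Express v = (181 − 9u)/2 and substitute into the circle:
85u² − 3570u + 36125 = 0  ⟹  u² − 42u + 425 = 0
u = 25 or u = 17, giving (25, −22) and (17, 14).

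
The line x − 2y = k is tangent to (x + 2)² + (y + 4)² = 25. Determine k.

k = 6 ± 5√5

Tangency holds when the distance from the centre (−2, −4) to the line equals the radius 5:
|1·(−2) − 2·(−4) − k| / √5 = 5
|k − (6)| = 5√5.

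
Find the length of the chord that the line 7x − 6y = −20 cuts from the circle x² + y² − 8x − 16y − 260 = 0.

4√85

Substitute y = (20 + 7x)/6:
85x² − 680x − 10880 = 0  ⟹  x² − 8x − 128 = 0
x = 16 or x = −8, giving (16, 22) and (−8, −6).
|(16, 22) − (−8, −6)| = √((24)² + (28)²) = 4√85.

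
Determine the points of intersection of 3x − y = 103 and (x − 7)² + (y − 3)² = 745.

(31, −10) and (34, −1)

From the line, y = 3x − 103. Substituting:
10x² − 650x + 10540 = 0  ⟹  x² − 65x + 1054 = 0
x = 34 or x = 31, giving (34, −1) and (31, −10).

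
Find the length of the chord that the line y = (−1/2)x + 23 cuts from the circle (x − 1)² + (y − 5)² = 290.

Substitute y = (46 − x)/2:
5x² − 80x + 140 = 0  ⟹  x² − 16x + 28 = 0
x = 14 or x = 2, giving (14, 16) and (2, 22).
|(14, 16) − (2, 22)| = √((12)² + (−6)²) = 6√5.

6√5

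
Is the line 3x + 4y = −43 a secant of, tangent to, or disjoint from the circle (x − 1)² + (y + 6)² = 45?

secant

Substituting the line into the circle gives 25x² + 82x − 343 = 0.
Δ = 6724 − (−34300) = 41024.
Two real roots: the line is a secant.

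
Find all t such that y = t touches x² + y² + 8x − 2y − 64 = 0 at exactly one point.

t = −8 or t = 10

For a tangent, require d(centre, line) = r = 9.
|0·(−4) + 1·1 − t| / √1 = 9
|t − (1)| = 9, so t = 10 or t = −8.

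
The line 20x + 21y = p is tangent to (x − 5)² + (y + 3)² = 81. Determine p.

p = −224 or p = 298

For a tangent, require d(centre, line) = r = 9.
|20·5 + 21·(−3) − p| / √841 = 9
|p − (37)| = 9·29, so p = 298 or p = −224.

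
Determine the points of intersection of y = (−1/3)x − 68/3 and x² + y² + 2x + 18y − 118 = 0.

(−11, −19) and (1, −23)

From the line, y = (−68 − x)/3. Substituting:
10x² + 100x − 110 = 0  ⟹  x² + 10x − 11 = 0
x = 1 or x = −11, giving (1, −23) and (−11, −19).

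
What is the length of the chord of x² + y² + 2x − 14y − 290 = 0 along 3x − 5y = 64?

Centre (−1, 7), r² = 340. Perpendicular distance d from centre to line = |−102| / √34 = 102/√34.
Half the chord is √(r² − d²) = √(34), so the full chord is 2√34.

2√34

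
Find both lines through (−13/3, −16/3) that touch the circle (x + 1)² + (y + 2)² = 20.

2x + y = −14 and x + 2y = −15

Write the tangent as mx − y + (−16/3 − m·(−13/3)) = 0 and set its distance from the centre to 2√5:
[m·(10/3) − (10/3)]² = 20(m² + 1)
2m² + 5m + 2 = 0, so m = −2 or m = −1/2.
Through (−13/3, −16/3) these give 2x + y = −14 and x + 2y = −15.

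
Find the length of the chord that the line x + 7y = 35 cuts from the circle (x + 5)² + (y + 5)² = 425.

25√2

The distance from (−5, −5) to the line is 75/√50, and r² = 425.
Half the chord is √(r² − d²) = √(625/2), so the full chord is 25√2.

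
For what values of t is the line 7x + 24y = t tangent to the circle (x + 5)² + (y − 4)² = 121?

For a tangent, require d(centre, line) = r = 11.
|7·(−5) + 24·4 − t| / √625 = 11
|t − (61)| = 11·25, so t = 336 or t = −214.

t = −214 or t = 336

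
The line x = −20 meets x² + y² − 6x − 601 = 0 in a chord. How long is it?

The line gives x = −20. Substituting into the circle:
y² − 81 = 0
y = 9 or y = −9, giving (−20, 9) and (−20, −9).
Chord length = distance between (−20, 9) and (−20, −9) = √324 = 18.

18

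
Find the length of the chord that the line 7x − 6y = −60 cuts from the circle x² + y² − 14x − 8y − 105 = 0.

Substitute y = (60 + 7x)/6:
85x² − 3060 = 0  ⟹  x² − 36 = 0
x = 6 or x = −6, giving (6, 17) and (−6, 3).
|(6, 17) − (−6, 3)| = √((12)² + (14)²) = 2√85.

2√85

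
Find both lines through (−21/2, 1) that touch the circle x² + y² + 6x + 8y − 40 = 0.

Write the tangent as mx − y + (1 − m·(−21/2)) = 0 and set its distance from the centre to √65:
(15/2m − (−5))² = 65(m² + 1)
7m² − 60m + 32 = 0, so m = 4/7 or m = 8.
With m = 4/7: 4x − 7y = −49. With m = 8: 8x − y = −85.

4x − 7y = −49 and 8x − y = −85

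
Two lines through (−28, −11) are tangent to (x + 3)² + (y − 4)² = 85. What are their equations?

Write the tangent as mx − y + (−11 − m·(−28)) = 0 and set its distance from the centre to √85:
(25m − (15))² = 85(m² + 1)
54m² − 75m + 14 = 0, so m = 7/6 or m = 2/9.
Through (−28, −11) these give 7x − 6y = −130 and 2x − 9y = 43.

7x − 6y = −130 and 2x − 9y = 43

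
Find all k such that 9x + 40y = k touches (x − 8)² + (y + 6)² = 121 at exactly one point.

Tangency holds when the distance from the centre (8, −6) to the line equals the radius 11:
|9·8 + 40·(−6) − k| / √1681 = 11
|k − (−168)| = 11·41, so k = 283 or k = −619.

k = −619 or k = 283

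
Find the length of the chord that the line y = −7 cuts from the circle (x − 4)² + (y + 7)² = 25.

10

Centre (4, −7), r² = 25. Perpendicular distance d from centre to line = |0| / √1 = 0.
Half the chord is √(r² − d²) = √(25), so the full chord is 10.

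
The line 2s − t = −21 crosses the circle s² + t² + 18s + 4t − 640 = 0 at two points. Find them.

From the line, t = 2s + 21. Substituting:
5s² + 110s − 115 = 0  ⟹  s² + 22s − 23 = 0
s = 1 or s = −23, giving (1, 23) and (−23, −25).

(−23, −25) and (1, 23)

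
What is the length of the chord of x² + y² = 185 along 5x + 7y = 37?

Express y = (37 − 5x)/7 and substitute into the circle:
74x² − 370x − 7696 = 0  ⟹  x² − 5x − 104 = 0
x = 13 or x = −8, giving (13, −4) and (−8, 11).
|(13, −4) − (−8, 11)| = √((21)² + (−15)²) = 3√74.

3√74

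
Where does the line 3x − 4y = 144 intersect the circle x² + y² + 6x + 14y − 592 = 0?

(8, −30) and (16, −24)

From the line, y = (−144 + 3x)/4. Substituting:
25x² − 600x + 3200 = 0  ⟹  x² − 24x + 128 = 0
x = 16 or x = 8, giving (16, −24) and (8, −30).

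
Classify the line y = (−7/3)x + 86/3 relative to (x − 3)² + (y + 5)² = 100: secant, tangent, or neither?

Centre (3, −5), r² = 100. Distance² from centre to line = (−80)²/58 = 3200/29.
Since d² > r², the line lies outside the circle.

neither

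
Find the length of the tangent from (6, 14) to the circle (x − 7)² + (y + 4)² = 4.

√321

Centre (7, −4), r² = 4. |PO|² = (−1)² + (18)² = 325.
The tangent meets the radius at right angles, so tangent² = |PO|² − r² = 325 − 4 = 321.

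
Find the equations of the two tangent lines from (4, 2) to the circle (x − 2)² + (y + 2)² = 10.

3x + y = 14 and x − 3y = −2

A line y − (2) = m(x − (4)) is tangent when its distance from (2, −2) is √10:
(−2m − (−4))² = 10(m² + 1)
3m² + 8m − 3 = 0, so m = −3 or m = 1/3.
With m = −3: 3x + y = 14. With m = 1/3: x − 3y = −2.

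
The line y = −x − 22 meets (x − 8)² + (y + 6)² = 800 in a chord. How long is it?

32√2

Substitute y = −x − 22:
2x² + 16x − 480 = 0  ⟹  x² + 8x − 240 = 0
x = 12 or x = −20, giving (12, −34) and (−20, −2).
|(12, −34) − (−20, −2)| = √((32)² + (−32)²) = 32√2.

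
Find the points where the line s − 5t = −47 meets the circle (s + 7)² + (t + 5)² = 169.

(−12, 7) and (−7, 8)

Express t = (47 + s)/5 and substitute into the circle:
26s² + 494s + 2184 = 0  ⟹  s² + 19s + 84 = 0
s = −7 or s = −12, giving (−7, 8) and (−12, 7).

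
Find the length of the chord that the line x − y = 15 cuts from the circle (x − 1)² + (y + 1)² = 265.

19√2

The distance from (1, −1) to the line is 13/√2, and r² = 265.
Half the chord is √(r² − d²) = √(361/2), so the full chord is 19√2.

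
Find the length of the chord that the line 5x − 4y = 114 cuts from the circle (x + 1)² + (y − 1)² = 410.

2√41

The distance from (−1, 1) to the line is 123/√41, and r² = 410.
Chord = 2√(r² − d²) = 2·√(41) = 2√41.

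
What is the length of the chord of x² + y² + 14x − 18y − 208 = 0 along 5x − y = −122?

4√26

Centre (−7, 9), r² = 338. Perpendicular distance d from centre to line = |78| / √26 = 78/√26.
Half the chord is √(r² − d²) = √(104), so the full chord is 4√26.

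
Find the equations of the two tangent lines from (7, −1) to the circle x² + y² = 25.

A line y − (−1) = m(x − (7)) is tangent when its distance from (0, 0) is 5:
[m·(−7) − (1)]² = 25(m² + 1)
12m² + 7m − 12 = 0, so m = 3/4 or m = −4/3.
With m = 3/4: 3x − 4y = 25. With m = −4/3: 4x + 3y = 25.

3x − 4y = 25 and 4x + 3y = 25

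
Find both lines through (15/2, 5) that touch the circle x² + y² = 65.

A line y − (5) = m(x − (15/2)) is tangent when its distance from (0, 0) is √65:
[m·(−15/2) − (−5)]² = 65(m² + 1)
7m² + 60m + 32 = 0, so m = −4/7 or m = −8.
Through (15/2, 5) these give 4x + 7y = 65 and 8x + y = 65.

4x + 7y = 65 and 8x + y = 65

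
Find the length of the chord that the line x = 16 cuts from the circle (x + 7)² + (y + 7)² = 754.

The line gives x = 16. Substituting into the circle:
y² + 14y − 176 = 0
y = 8 or y = −22, giving (16, 8) and (16, −22).
Chord length = distance between (16, 8) and (16, −22) = √900 = 30.

30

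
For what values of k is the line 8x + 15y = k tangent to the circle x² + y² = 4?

Tangency holds when the distance from the centre (0, 0) to the line equals the radius 2:
|8·0 + 15·0 − k| / √289 = 2
|k| = 2·17, so k = 34 or k = −34.

k = −34 or k = 34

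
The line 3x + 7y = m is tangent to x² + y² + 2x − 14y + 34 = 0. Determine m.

For a tangent, require d(centre, line) = r = 4.
|3·(−1) + 7·7 − m| / √58 = 4
|m − (46)| = 4√58.

m = 46 ± 4√58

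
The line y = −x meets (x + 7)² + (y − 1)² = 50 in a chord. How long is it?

8√2

Centre (−7, 1), r² = 50. Perpendicular distance d from centre to line = |−6| / √2 = 6/√2.
Chord = 2√(r² − d²) = 2·√(32) = 8√2.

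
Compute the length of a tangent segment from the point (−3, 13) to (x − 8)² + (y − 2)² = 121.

The centre is (8, 2) and r = 11. The square of the distance from P to the centre is 121 + 121 = 242.
By the tangent–radius right angle, tangent length = √(|PO|² − r²) = √121 = 11.

11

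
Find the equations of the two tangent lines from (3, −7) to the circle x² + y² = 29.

Let a tangent through (3, −7) have slope m. Its distance from (0, 0) must equal √29:
[m·(−3) − (7)]² = 29(m² + 1)
10m² − 21m − 10 = 0, so m = 5/2 or m = −2/5.
Through (3, −7) these give 5x − 2y = 29 and 2x + 5y = −29.

5x − 2y = 29 and 2x + 5y = −29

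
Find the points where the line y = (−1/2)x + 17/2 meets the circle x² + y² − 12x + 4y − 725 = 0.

(−15, 16) and (33, −8)

Substitute y = (17 − x)/2:
5x² − 90x − 2475 = 0  ⟹  x² − 18x − 495 = 0
x = 33 or x = −15, giving (33, −8) and (−15, 16).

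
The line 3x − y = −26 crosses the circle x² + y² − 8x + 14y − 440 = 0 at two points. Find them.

(−15, −19) and (−4, 14)

Express y = 3x + 26 and substitute into the circle:
10x² + 190x + 600 = 0  ⟹  x² + 19x + 60 = 0
x = −4 or x = −15, giving (−4, 14) and (−15, −19).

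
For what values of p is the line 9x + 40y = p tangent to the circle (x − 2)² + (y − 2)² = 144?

Tangency holds when the distance from the centre (2, 2) to the line equals the radius 12:
|9·2 + 40·2 − p| / √1681 = 12
|p − (98)| = 12·41, so p = 590 or p = −394.

p = −394 or p = 590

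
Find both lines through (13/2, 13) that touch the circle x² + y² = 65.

Let a tangent through (13/2, 13) have slope m. Its distance from (0, 0) must equal √65:
(−13/2m − (−13))² = 65(m² + 1)
7m² + 52m − 32 = 0, so m = 4/7 or m = −8.
Through (13/2, 13) these give 4x − 7y = −65 and 8x + y = 65.

4x − 7y = −65 and 8x + y = 65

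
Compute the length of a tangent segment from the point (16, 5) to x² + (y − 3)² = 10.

With centre O = (0, 3), |OP|² = 260 and r² = 10.
By the tangent–radius right angle, tangent length = √(|PO|² − r²) = √250 = 5√10.

5√10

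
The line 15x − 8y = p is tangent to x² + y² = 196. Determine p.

The line touches the circle iff its distance from (0, 0) is 14:
|15·0 − 8·0 − p| / √289 = 14
|p| = 14·17, so p = 238 or p = −238.

p = −238 or p = 238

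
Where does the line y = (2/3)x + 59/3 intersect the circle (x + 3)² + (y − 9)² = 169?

From the line, y = (59 + 2x)/3. Substituting:
13x² + 182x − 416 = 0  ⟹  x² + 14x − 32 = 0
x = 2 or x = −16, giving (2, 21) and (−16, 9).

(−16, 9) and (2, 21)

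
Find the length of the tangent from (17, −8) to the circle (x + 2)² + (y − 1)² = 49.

√393

The centre is (−2, 1) and r = 7. The square of the distance from P to the centre is 361 + 81 = 442.
By the tangent–radius right angle, tangent length = √(|PO|² − r²) = √393.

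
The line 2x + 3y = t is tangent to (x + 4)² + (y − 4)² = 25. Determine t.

The line touches the circle iff its distance from (−4, 4) is 5:
|2·(−4) + 3·4 − t| / √13 = 5
|t − (4)| = 5√13.

t = 4 ± 5√13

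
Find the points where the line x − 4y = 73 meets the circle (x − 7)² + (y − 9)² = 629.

Substitute y = (−73 + x)/4:
17x² − 442x + 2601 = 0  ⟹  x² − 26x + 153 = 0
x = 17 or x = 9, giving (17, −14) and (9, −16).

(9, −16) and (17, −14)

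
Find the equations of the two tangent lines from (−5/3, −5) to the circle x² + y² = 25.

Let a tangent through (−5/3, −5) have slope m. Its distance from (0, 0) must equal 5:
(5/3m − (5))² = 25(m² + 1)
4m² + 3m = 0, so m = 0 or m = −3/4.
With m = 0: y = −5. With m = −3/4: 3x + 4y = −25.

y = −5 and 3x + 4y = −25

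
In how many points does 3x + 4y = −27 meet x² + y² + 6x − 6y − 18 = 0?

Substituting the line into the circle gives 25x² + 330x + 1089 = 0.
Δ = 108900 − 108900 = 0.
A repeated root: the line is tangent.

1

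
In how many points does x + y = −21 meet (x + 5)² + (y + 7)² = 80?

Substituting the line into the circle gives 2x² + 38x + 141 = 0.
Δ = 1444 − 1128 = 316.
Two real roots: the line is a secant.

2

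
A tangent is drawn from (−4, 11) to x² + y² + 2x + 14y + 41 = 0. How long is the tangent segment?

18

With centre O = (−1, −7), |OP|² = 333 and r² = 9.
By the tangent–radius right angle, tangent length = √(|PO|² − r²) = √324 = 18.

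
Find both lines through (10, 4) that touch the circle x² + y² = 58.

A line y − (4) = m(x − (10)) is tangent when its distance from (0, 0) is √58:
(−10m − (−4))² = 58(m² + 1)
21m² − 40m − 21 = 0, so m = −3/7 or m = 7/3.
Through (10, 4) these give 3x + 7y = 58 and 7x − 3y = 58.

3x + 7y = 58 and 7x − 3y = 58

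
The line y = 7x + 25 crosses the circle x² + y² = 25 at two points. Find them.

(−4, −3) and (−3, 4)

From the line, y = 7x + 25. Substituting:
50x² + 350x + 600 = 0  ⟹  x² + 7x + 12 = 0
x = −3 or x = −4, giving (−3, 4) and (−4, −3).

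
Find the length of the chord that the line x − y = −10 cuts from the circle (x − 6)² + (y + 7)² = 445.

The distance from (6, −7) to the line is 23/√2, and r² = 445.
Chord = 2√(r² − d²) = 2·√(361/2) = 19√2.

19√2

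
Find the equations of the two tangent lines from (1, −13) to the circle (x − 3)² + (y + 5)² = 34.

Write the tangent as mx − y + (−13 − m·(1)) = 0 and set its distance from the centre to √34:
(2m − (8))² = 34(m² + 1)
15m² + 16m − 15 = 0, so m = −5/3 or m = 3/5.
With m = −5/3: 5x + 3y = −34. With m = 3/5: 3x − 5y = 68.

5x + 3y = −34 and 3x − 5y = 68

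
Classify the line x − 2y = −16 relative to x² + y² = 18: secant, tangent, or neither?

d² = (1·0 − 2·0 − (−16))²/5 = 256/5; r² = 18.
Since d² > r², the line lies outside the circle.

neither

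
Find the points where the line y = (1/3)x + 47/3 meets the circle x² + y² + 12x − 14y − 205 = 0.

(−23, 8) and (7, 18)

Substitute y = (47 + x)/3:
10x² + 160x − 1610 = 0  ⟹  x² + 16x − 161 = 0
x = 7 or x = −23, giving (7, 18) and (−23, 8).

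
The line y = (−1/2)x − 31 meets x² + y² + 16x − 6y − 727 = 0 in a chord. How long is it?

8√5

Substitute y = (−62 − x)/2:
5x² + 200x + 1680 = 0  ⟹  x² + 40x + 336 = 0
x = −12 or x = −28, giving (−12, −25) and (−28, −17).
Chord length = distance between (−12, −25) and (−28, −17) = √320 = 8√5.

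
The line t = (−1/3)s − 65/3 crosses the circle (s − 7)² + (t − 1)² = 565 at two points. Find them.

(−2, −21) and (1, −22)

Substitute t = (−65 − s)/3:
10s² + 10s − 20 = 0  ⟹  s² + s − 2 = 0
s = 1 or s = −2, giving (1, −22) and (−2, −21).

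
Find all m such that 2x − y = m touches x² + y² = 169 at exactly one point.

m = ±13√5

For a tangent, require d(centre, line) = r = 13.
|2·0 − 1·0 − m| / √5 = 13
|m| = 13√5.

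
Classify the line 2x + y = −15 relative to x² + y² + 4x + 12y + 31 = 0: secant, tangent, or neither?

secant

d² = (2·(−2) + 1·(−6) − (−15))²/5 = 5; r² = 9.
Since d² < r², the line cuts the circle twice.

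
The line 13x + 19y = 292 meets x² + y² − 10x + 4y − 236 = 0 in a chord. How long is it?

√530

Centre (5, −2), r² = 265. Perpendicular distance d from centre to line = |−265| / √530 = 265/√530.
Half the chord is √(r² − d²) = √(265/2), so the full chord is √530.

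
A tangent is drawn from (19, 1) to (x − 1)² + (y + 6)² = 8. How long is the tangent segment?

√365

With centre O = (1, −6), |OP|² = 373 and r² = 8.
Power of the point: PT² = |PO|² − r² = 365, so PT = √365.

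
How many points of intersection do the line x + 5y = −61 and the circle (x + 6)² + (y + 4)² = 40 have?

0

Centre (−6, −4), r² = 40. Distance² from centre to line = (35)²/26 = 1225/26.
Since d² > r², the line lies outside the circle.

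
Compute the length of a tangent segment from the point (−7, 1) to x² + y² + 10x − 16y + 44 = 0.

Centre (−5, 8), r² = 45. |PO|² = (−2)² + (−7)² = 53.
The tangent meets the radius at right angles, so tangent² = |PO|² − r² = 53 − 45 = 8.

2√2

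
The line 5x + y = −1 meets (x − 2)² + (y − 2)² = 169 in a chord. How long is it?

Substitute y = −5x − 1:
26x² + 26x − 156 = 0  ⟹  x² + x − 6 = 0
x = 2 or x = −3, giving (2, −11) and (−3, 14).
Chord length = distance between (2, −11) and (−3, 14) = √650 = 5√26.

5√26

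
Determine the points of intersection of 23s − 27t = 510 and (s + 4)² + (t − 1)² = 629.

(−6, −24) and (21, −1)

Substitute t = (−510 + 23s)/27:
1258s² − 18870s − 158508 = 0  ⟹  s² − 15s − 126 = 0
s = 21 or s = −6, giving (21, −1) and (−6, −24).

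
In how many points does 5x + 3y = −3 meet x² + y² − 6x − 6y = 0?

0

Substituting the line into the circle gives 34x² + 66x + 63 = 0.
Discriminant = (66)² − 4·34·(63) = −4212 < 0.
No real roots: the line does not meet the circle.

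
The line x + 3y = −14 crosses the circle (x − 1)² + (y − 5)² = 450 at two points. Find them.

(−20, 2) and (16, −10)

Express y = (−14 − x)/3 and substitute into the circle:
10x² + 40x − 3200 = 0  ⟹  x² + 4x − 320 = 0
x = 16 or x = −20, giving (16, −10) and (−20, 2).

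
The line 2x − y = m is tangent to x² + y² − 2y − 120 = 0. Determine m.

For a tangent, require d(centre, line) = r = 11.
|2·0 − 1·1 − m| / √5 = 11
|m − (−1)| = 11√5.

m = −1 ± 11√5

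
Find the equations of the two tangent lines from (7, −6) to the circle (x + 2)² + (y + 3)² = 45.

2x + y = 8 and x − 2y = 19

Let a tangent through (7, −6) have slope m. Its distance from (−2, −3) must equal 3√5:
[m·(−9) − (3)]² = 45(m² + 1)
2m² + 3m − 2 = 0, so m = −2 or m = 1/2.
With m = −2: 2x + y = 8. With m = 1/2: x − 2y = 19.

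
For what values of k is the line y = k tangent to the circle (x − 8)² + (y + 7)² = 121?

Tangency holds when the distance from the centre (8, −7) to the line equals the radius 11:
|0·8 + 1·(−7) − k| / √1 = 11
|k − (−7)| = 11, so k = 4 or k = −18.

k = −18 or k = 4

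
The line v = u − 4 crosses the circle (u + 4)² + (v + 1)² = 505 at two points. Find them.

(−16, −20) and (15, 11)

Substitute v = u − 4:
2u² + 2u − 480 = 0  ⟹  u² + u − 240 = 0
u = 15 or u = −16, giving (15, 11) and (−16, −20).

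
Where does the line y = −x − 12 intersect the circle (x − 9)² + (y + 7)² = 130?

(−2, −10) and (6, −18)

From the line, y = −x − 12. Substituting:
2x² − 8x − 24 = 0  ⟹  x² − 4x − 12 = 0
x = 6 or x = −2, giving (6, −18) and (−2, −10).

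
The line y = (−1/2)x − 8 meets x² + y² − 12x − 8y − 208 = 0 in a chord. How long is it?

Substitute y = (−16 − x)/2:
5x² − 320 = 0  ⟹  x² − 64 = 0
x = 8 or x = −8, giving (8, −12) and (−8, −4).
|(8, −12) − (−8, −4)| = √((16)² + (−8)²) = 8√5.

8√5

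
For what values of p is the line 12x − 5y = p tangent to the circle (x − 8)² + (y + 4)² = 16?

The line touches the circle iff its distance from (8, −4) is 4:
|12·8 − 5·(−4) − p| / √169 = 4
|p − (116)| = 4·13, so p = 168 or p = 64.

p = 64 or p = 168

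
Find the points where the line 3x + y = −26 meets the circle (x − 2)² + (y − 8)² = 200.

Substitute y = −3x − 26:
10x² + 200x + 960 = 0  ⟹  x² + 20x + 96 = 0
x = −8 or x = −12, giving (−8, −2) and (−12, 10).

(−12, 10) and (−8, −2)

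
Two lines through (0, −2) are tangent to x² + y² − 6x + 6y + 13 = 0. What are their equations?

2x + y = −2 and x − 2y = 4

A line y − (−2) = m(x − (0)) is tangent when its distance from (3, −3) is √5:
[m·(3) − (−1)]² = 5(m² + 1)
2m² + 3m − 2 = 0, so m = −2 or m = 1/2.
Through (0, −2) these give 2x + y = −2 and x − 2y = 4.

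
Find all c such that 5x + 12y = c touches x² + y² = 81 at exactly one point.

c = −117 or c = 117

For a tangent, require d(centre, line) = r = 9.
|5·0 + 12·0 − c| / √169 = 9
|c| = 9·13, so c = 117 or c = −117.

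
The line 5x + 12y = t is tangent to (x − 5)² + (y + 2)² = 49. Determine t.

t = −90 or t = 92

Tangency holds when the distance from the centre (5, −2) to the line equals the radius 7:
|5·5 + 12·(−2) − t| / √169 = 7
|t − (1)| = 7·13, so t = 92 or t = −90.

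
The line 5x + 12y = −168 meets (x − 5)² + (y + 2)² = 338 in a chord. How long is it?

26

The distance from (5, −2) to the line is 169/√169, and r² = 338.
Half the chord is √(r² − d²) = √(169), so the full chord is 26.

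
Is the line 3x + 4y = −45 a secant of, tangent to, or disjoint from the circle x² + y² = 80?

disjoint

Substituting the line into the circle gives 25x² + 270x + 745 = 0.
Δ = 72900 − 74500 = −1600.
No real roots: the line does not meet the circle.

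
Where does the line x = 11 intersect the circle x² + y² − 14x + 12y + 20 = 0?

The line gives x = 11. Substituting into the circle:
y² + 12y − 13 = 0
y = 1 or y = −13, giving (11, 1) and (11, −13).

(11, −13) and (11, 1)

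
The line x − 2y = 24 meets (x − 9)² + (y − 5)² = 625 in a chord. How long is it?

Centre (9, 5), r² = 625. Perpendicular distance d from centre to line = |−25| / √5 = 25/√5.
Chord = 2√(r² − d²) = 2·√(500) = 20√5.

20√5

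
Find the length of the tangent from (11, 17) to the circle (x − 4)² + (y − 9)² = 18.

Centre (4, 9), r² = 18. |PO|² = (7)² + (8)² = 113.
By the tangent–radius right angle, tangent length = √(|PO|² − r²) = √95.

√95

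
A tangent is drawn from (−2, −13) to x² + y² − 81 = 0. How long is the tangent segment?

With centre O = (0, 0), |OP|² = 173 and r² = 81.
Power of the point: PT² = |PO|² − r² = 92, so PT = 2√23.

2√23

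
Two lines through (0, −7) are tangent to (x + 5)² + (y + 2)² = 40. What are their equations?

x − 3y = 21 and 3x − y = 7

A line y − (−7) = m(x − (0)) is tangent when its distance from (−5, −2) is 2√10:
(−5m − (5))² = 40(m² + 1)
3m² − 10m + 3 = 0, so m = 1/3 or m = 3.
Through (0, −7) these give x − 3y = 21 and 3x − y = 7.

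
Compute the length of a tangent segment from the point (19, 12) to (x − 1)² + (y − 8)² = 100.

4√15

Centre (1, 8), r² = 100. |PO|² = (18)² + (4)² = 340.
Power of the point: PT² = |PO|² − r² = 240, so PT = 4√15.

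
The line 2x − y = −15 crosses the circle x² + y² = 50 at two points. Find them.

(−7, 1) and (−5, 5)

From the line, y = 2x + 15. Substituting:
5x² + 60x + 175 = 0  ⟹  x² + 12x + 35 = 0
x = −5 or x = −7, giving (−5, 5) and (−7, 1).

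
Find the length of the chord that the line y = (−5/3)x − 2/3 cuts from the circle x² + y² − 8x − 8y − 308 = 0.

6√34

Substitute y = (−2 − 5x)/3:
34x² + 68x − 2720 = 0  ⟹  x² + 2x − 80 = 0
x = 8 or x = −10, giving (8, −14) and (−10, 16).
Chord length = distance between (8, −14) and (−10, 16) = √1224 = 6√34.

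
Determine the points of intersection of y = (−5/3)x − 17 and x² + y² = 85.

(−9, −2) and (−6, −7)

Substitute y = (−51 − 5x)/3:
34x² + 510x + 1836 = 0  ⟹  x² + 15x + 54 = 0
x = −6 or x = −9, giving (−6, −7) and (−9, −2).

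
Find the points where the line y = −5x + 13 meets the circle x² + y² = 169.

(0, 13) and (5, −12)

Express y = −5x + 13 and substitute into the circle:
26x² − 130x = 0  ⟹  x² − 5x = 0
x = 5 or x = 0, giving (5, −12) and (0, 13).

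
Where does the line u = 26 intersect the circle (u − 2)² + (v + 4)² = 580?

The line gives u = 26. Substituting into the circle:
v² + 8v + 12 = 0
v = −2 or v = −6, giving (26, −2) and (26, −6).

(26, −6) and (26, −2)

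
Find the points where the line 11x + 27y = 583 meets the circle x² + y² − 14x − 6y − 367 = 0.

(−1, 22) and (26, 11)

From the line, y = (583 − 11x)/27. Substituting:
850x² − 21250x − 22100 = 0  ⟹  x² − 25x − 26 = 0
x = 26 or x = −1, giving (26, 11) and (−1, 22).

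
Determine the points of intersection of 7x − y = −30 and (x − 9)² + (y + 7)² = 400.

(−7, −19) and (−3, 9)

From the line, y = 7x + 30. Substituting:
50x² + 500x + 1050 = 0  ⟹  x² + 10x + 21 = 0
x = −3 or x = −7, giving (−3, 9) and (−7, −19).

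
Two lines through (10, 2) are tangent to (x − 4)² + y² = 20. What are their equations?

Write the tangent as mx − y + (2 − m·(10)) = 0 and set its distance from the centre to 2√5:
[m·(−6) − (−2)]² = 20(m² + 1)
2m² − 3m − 2 = 0, so m = −1/2 or m = 2.
Through (10, 2) these give x + 2y = 14 and 2x − y = 18.

x + 2y = 14 and 2x − y = 18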